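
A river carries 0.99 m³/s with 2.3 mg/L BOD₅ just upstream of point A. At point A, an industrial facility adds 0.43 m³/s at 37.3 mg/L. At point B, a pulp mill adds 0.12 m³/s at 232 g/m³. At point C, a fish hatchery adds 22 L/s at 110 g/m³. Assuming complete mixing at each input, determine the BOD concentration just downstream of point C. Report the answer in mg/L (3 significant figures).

31.1 mg/L

After input A: C = (0.99·2.3 + 0.43·37.3) / 1.42 = 12.9 mg/L.
After input B: C = (1.42·12.9 + 0.12·232) / 1.54 = 29.97 mg/L.
22 L/s = 0.022 m³/s.
After input C: C = (1.54·29.97 + 0.022·110) / 1.562 = 31.1 mg/L.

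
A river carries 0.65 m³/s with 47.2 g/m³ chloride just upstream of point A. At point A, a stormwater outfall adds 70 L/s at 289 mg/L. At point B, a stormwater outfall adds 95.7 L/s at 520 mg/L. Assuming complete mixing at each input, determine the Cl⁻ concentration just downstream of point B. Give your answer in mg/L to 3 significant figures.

123 mg/L

70 L/s = 0.07 m³/s.
After input A: C = (0.65·47.2 + 0.07·289) / 0.72 = 70.71 mg/L.
95.7 L/s = 0.0957 m³/s.
After input B: C = (0.72·70.71 + 0.0957·520) / 0.8157 = 123.4 mg/L.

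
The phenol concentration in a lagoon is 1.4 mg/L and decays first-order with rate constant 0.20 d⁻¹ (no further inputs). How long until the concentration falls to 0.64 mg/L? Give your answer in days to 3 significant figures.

t = ln(C₀/C)/k = ln(1.4/0.64)/0.20 = 0.7828/0.20 = 3.914 d.

3.91 d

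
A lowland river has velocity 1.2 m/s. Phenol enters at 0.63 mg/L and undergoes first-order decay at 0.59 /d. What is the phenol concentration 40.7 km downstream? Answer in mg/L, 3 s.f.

Travel time t = 40.7 km / 1.2 m/s = 4.07e+04/1.2 = 3.392e+04 s = 0.3926 d.
First-order decay: C = 0.63·exp(−0.59·0.3926) = 0.63·0.7933 = 0.4998 mg/L.

0.500 mg/L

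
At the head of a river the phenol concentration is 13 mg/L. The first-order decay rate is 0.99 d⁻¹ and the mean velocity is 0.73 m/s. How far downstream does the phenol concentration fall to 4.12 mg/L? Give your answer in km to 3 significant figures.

73.2 km

From C = C₀·e^(−kt), t = ln(C₀/C)/k = ln(13/4.12)/0.99 = 1.149/0.99 = 1.161 d.
Distance = v·t = 0.73 m/s × 1.003e+05 s = 7.321e+04 m = 73.21 km.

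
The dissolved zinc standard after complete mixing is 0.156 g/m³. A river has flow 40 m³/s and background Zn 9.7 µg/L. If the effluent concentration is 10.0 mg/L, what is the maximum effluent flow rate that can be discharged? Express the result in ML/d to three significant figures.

51.4 ML/d

9.7 µg/L = 0.0097 mg/L.
Mass balance at complete mixing: C_std·(Q_w + Q_r) = Q_w·C_e + Q_r·C_b.
Rearranging, Q_w = Q_r·(C_std − C_b)/(C_e − C_std) = 40·(0.156 − 0.0097) / (10 − 0.156) = 0.5945 m³/s.
= 51.36 ML/d.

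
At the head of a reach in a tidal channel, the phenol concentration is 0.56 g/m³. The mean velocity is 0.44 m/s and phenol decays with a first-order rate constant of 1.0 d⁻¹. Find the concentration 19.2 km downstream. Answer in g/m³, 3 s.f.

0.338 g/m³

Travel time t = 19.2 km / 0.44 m/s = 1.92e+04/0.44 = 4.364e+04 s = 0.5051 d.
First-order decay: C = 0.56·exp(−1.0·0.5051) = 0.56·0.6035 = 0.3379 g/m³.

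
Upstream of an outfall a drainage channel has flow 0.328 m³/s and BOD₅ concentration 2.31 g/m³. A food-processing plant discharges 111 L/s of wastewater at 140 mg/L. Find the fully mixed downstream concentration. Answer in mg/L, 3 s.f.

111 L/s = 0.111 m³/s.
By mass balance at complete mixing, C = (0.111·140 + 0.328·2.31) / (0.111 + 0.328) = 16.3/0.439 = 37.12 mg/L.

37.1 mg/L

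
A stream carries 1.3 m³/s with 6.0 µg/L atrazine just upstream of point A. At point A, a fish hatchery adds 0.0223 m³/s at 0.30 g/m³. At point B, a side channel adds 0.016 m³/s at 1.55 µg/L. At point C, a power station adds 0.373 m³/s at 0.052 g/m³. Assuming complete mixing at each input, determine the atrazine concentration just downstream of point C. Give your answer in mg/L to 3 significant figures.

6.0 µg/L = 0.006 mg/L.
After input A: C = (1.3·0.006 + 0.0223·0.3) / 1.322 = 0.01096 mg/L.
1.55 µg/L = 0.00155 mg/L.
After input B: C = (1.322·0.01096 + 0.016·0.00155) / 1.338 = 0.01085 mg/L.
After input C: C = (1.338·0.01085 + 0.373·0.052) / 1.711 = 0.01982 mg/L.

0.0198 mg/L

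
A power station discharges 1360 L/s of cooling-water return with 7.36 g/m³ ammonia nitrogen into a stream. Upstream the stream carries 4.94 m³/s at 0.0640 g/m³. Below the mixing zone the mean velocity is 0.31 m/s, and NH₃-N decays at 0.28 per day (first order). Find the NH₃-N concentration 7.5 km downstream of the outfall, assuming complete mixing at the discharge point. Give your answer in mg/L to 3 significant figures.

1360 L/s = 1.36 m³/s.
After complete mixing, C₀ = (1.36·7.36 + 4.94·0.064) / 6.3 = 1.639 mg/L.
Travel time t = 7500 m / 0.31 m/s = 2.419e+04 s = 0.28 d.
C = 1.639·exp(−0.28·0.28) = 1.639·0.9246 = 1.515 mg/L.

1.52 mg/L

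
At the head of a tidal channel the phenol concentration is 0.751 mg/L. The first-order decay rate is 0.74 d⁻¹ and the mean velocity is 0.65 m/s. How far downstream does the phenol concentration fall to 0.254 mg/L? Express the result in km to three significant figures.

82.3 km

From C = C₀·e^(−kt), t = ln(C₀/C)/k = ln(0.751/0.254)/0.74 = 1.084/0.74 = 1.465 d.
Distance = v·t = 0.65 m/s × 1.266e+05 s = 8.227e+04 m = 82.27 km.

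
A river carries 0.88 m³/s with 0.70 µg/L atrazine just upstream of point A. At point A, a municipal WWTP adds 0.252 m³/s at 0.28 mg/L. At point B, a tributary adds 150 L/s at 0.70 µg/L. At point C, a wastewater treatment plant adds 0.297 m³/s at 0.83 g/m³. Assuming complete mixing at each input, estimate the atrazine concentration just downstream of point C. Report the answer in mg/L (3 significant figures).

0.70 µg/L = 0.0007 mg/L.
After input A: C = (0.88·0.0007 + 0.252·0.28) / 1.132 = 0.06288 mg/L.
150 L/s = 0.15 m³/s.
0.70 µg/L = 0.0007 mg/L.
After input B: C = (1.132·0.06288 + 0.15·0.0007) / 1.282 = 0.0556 mg/L.
After input C: C = (1.282·0.0556 + 0.297·0.83) / 1.579 = 0.2013 mg/L.

0.201 mg/L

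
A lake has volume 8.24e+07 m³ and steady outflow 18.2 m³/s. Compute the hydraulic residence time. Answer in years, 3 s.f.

0.143 yr

Q = 18.2 m³/s × 3.156e+07 s/yr = 5.743e+08 m³/yr.
Hydraulic residence time τ = V/Q = 8.24e+07/5.743e+08 = 0.1435 yr.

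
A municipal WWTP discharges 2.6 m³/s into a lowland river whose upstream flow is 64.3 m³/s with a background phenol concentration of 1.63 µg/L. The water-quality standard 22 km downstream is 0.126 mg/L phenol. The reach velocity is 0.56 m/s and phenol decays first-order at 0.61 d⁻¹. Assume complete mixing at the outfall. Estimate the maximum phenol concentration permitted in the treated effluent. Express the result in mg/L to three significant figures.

1.63 µg/L = 0.00163 mg/L.
Travel time to the compliance point: t = 2.2e+04/0.56 = 3.929e+04 s = 0.4547 d; decay factor exp(−0.61·0.4547) = 0.7578.
So the concentration just after mixing may be at most 0.126/0.7578 = 0.1663 mg/L.
Mass balance: 0.1663·66.9 = 2.6·Cₑ + 64.3·0.00163.
Cₑ = (11.12 − 0.1048) / 2.6 = 4.238 mg/L.

4.24 mg/L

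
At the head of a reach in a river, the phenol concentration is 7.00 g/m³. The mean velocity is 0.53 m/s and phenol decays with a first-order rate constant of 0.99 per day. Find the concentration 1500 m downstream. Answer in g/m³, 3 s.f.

6.78 g/m³

Travel time t = 1500 m / 0.53 m/s = 1500/0.53 = 2830 s = 0.03276 d.
First-order decay: C = 7.00·exp(−0.99·0.03276) = 7.00·0.9681 = 6.777 g/m³.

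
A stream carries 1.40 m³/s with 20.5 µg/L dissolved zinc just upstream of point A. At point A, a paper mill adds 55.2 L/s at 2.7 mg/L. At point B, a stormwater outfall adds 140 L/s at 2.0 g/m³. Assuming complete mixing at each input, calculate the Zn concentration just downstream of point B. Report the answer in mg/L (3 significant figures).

0.287 mg/L

20.5 µg/L = 0.0205 mg/L.
55.2 L/s = 0.0552 m³/s.
After input A: C = (1.4·0.0205 + 0.0552·2.7) / 1.455 = 0.1221 mg/L.
140 L/s = 0.14 m³/s.
After input B: C = (1.455·0.1221 + 0.14·2) / 1.595 = 0.2869 mg/L.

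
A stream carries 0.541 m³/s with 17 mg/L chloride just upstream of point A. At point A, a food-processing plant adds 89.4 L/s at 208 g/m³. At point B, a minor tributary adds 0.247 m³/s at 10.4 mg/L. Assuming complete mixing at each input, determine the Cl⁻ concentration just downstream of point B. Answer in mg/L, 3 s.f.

34.6 mg/L

89.4 L/s = 0.0894 m³/s.
After input A: C = (0.541·17 + 0.0894·208) / 0.6304 = 44.09 mg/L.
After input B: C = (0.6304·44.09 + 0.247·10.4) / 0.8774 = 34.6 mg/L.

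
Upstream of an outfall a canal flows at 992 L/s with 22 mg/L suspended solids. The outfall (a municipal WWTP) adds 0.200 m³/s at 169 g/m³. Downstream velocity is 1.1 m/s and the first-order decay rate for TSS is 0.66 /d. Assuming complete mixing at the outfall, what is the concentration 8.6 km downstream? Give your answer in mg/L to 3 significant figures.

44.0 mg/L

992 L/s = 0.992 m³/s.
After complete mixing, C₀ = (0.2·169 + 0.992·22) / 1.192 = 46.66 mg/L.
Travel time t = 8600 m / 1.1 m/s = 7818 s = 0.09049 d.
C = 46.66·exp(−0.66·0.09049) = 46.66·0.942 = 43.96 mg/L.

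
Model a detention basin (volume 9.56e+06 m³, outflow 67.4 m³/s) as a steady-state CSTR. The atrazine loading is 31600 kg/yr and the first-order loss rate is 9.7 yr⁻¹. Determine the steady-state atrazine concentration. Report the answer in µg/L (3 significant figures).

Outflow Q = 67.4 m³/s × 3.156e+07 s/yr = 2.127e+09 m³/yr.
Steady-state CSTR mass balance: W = Q·C + k·V·C, so C = W/(Q + kV).
Q + kV = 2.127e+09 + 9.7·9.56e+06 = 2.22e+09 m³/yr.
C = 31600/2.22e+09 = 1.424e-05 kg/m³ = 0.01424 mg/L = 14.24 µg/L.

14.2 µg/L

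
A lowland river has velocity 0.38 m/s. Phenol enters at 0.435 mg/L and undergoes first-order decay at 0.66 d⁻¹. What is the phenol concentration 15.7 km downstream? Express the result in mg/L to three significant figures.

Travel time t = 15.7 km / 0.38 m/s = 1.57e+04/0.38 = 4.132e+04 s = 0.4782 d.
First-order decay: C = 0.435·exp(−0.66·0.4782) = 0.435·0.7293 = 0.3173 mg/L.

0.317 mg/L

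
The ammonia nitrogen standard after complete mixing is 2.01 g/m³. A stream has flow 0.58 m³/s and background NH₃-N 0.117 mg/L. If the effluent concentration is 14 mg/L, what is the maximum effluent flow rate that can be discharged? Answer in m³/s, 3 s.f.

0.0916 m³/s

Mass balance at complete mixing: C_std·(Q_w + Q_r) = Q_w·C_e + Q_r·C_b.
Rearranging, Q_w = Q_r·(C_std − C_b)/(C_e − C_std) = 0.58·(2.01 − 0.117) / (14 − 2.01) = 0.09157 m³/s.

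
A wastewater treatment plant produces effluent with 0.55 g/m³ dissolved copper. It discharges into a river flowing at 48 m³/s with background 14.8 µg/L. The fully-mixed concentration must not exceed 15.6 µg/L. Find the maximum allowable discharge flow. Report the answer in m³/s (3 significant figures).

14.8 µg/L = 0.0148 mg/L.
15.6 µg/L = 0.0156 mg/L.
Mass balance at complete mixing: C_std·(Q_w + Q_r) = Q_w·C_e + Q_r·C_b.
Rearranging, Q_w = Q_r·(C_std − C_b)/(C_e − C_std) = 48·(0.0156 − 0.0148) / (0.55 − 0.0156) = 0.07186 m³/s.

0.0719 m³/s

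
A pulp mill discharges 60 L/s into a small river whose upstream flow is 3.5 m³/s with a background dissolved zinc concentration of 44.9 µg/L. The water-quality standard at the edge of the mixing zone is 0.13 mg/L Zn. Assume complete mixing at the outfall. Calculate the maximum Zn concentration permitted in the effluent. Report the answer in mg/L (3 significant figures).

60 L/s = 0.06 m³/s.
44.9 µg/L = 0.0449 mg/L.
Mass balance: 0.13·3.56 = 0.06·Cₑ + 3.5·0.0449.
Cₑ = (0.4628 − 0.1572) / 0.06 = 5.094 mg/L.

5.09 mg/L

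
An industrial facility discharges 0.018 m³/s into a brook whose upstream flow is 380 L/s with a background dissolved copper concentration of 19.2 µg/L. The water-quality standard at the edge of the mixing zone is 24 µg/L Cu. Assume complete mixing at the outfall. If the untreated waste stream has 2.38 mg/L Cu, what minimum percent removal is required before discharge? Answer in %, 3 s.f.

94.7 %

380 L/s = 0.38 m³/s.
19.2 µg/L = 0.0192 mg/L.
24 µg/L = 0.024 mg/L.
Mass balance: 0.024·0.398 = 0.018·Cₑ + 0.38·0.0192.
Cₑ = (0.009552 − 0.007296) / 0.018 = 0.1253 mg/L.
Required removal = 1 − 0.1253/2.38 = 94.73 %.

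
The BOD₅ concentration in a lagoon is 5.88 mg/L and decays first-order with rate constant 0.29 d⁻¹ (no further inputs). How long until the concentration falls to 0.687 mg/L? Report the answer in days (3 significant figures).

7.40 d

t = ln(C₀/C)/k = ln(5.88/0.687)/0.29 = 2.147/0.29 = 7.403 d.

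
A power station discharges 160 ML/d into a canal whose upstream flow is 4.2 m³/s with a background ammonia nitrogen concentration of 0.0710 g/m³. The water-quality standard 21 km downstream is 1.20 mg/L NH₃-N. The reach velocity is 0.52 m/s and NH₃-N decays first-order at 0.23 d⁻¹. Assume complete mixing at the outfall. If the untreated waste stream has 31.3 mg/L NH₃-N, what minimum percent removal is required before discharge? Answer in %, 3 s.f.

86.6 %

160 ML/d = 1.852 m³/s.
Travel time to the compliance point: t = 2.1e+04/0.52 = 4.038e+04 s = 0.4674 d; decay factor exp(−0.23·0.4674) = 0.8981.
So the concentration just after mixing may be at most 1.2/0.8981 = 1.336 mg/L.
Mass balance: 1.336·6.052 = 1.852·Cₑ + 4.2·0.071.
Cₑ = (8.086 − 0.2982) / 1.852 = 4.206 mg/L.
Required removal = 1 − 4.206/31.3 = 86.56 %.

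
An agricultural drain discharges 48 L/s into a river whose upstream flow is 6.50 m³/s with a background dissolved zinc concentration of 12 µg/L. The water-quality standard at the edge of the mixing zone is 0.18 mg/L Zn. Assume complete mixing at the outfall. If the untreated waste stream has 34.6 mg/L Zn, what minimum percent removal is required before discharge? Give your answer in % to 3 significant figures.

48 L/s = 0.048 m³/s.
12 µg/L = 0.012 mg/L.
Mass balance: 0.18·6.548 = 0.048·Cₑ + 6.5·0.012.
Cₑ = (1.179 − 0.078) / 0.048 = 22.93 mg/L.
Required removal = 1 − 22.93/34.6 = 33.73 %.

33.7 %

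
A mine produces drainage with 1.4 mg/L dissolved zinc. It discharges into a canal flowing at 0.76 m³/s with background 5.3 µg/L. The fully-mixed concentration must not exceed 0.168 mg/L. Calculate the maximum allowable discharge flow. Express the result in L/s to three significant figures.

5.3 µg/L = 0.0053 mg/L.
Mass balance at complete mixing: C_std·(Q_w + Q_r) = Q_w·C_e + Q_r·C_b.
Rearranging, Q_w = Q_r·(C_std − C_b)/(C_e − C_std) = 0.76·(0.168 − 0.0053) / (1.4 − 0.168) = 0.1004 m³/s.
= 100.4 L/s.

100 L/s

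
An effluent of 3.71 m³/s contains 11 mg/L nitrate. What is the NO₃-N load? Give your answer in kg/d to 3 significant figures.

Mass flux = Q·C = 3.71 m³/s × 11 g/m³ = 40.81 g/s.
= 40.81 g/s × 86.4 = 3526 kg/d.

3530 kg/d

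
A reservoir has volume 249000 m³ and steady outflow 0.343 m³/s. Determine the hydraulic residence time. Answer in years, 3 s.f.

Q = 0.343 m³/s × 3.156e+07 s/yr = 1.082e+07 m³/yr.
Hydraulic residence time τ = V/Q = 249000/1.082e+07 = 0.023 yr.

0.0230 yr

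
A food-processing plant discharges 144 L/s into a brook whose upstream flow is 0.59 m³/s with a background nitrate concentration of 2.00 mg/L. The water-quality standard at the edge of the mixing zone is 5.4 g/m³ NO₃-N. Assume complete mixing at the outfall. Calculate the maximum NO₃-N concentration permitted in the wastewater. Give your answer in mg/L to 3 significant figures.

144 L/s = 0.144 m³/s.
Mass balance: 5.4·0.734 = 0.144·Cₑ + 0.59·2.
Cₑ = (3.964 − 1.18) / 0.144 = 19.33 mg/L.

19.3 mg/L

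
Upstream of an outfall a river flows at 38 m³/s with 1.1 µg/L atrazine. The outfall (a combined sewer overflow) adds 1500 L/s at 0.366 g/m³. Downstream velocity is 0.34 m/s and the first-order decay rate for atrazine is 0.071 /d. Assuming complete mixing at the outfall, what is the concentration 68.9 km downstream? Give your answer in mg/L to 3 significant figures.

0.0127 mg/L

1500 L/s = 1.5 m³/s.
1.1 µg/L = 0.0011 mg/L.
After complete mixing, C₀ = (1.5·0.366 + 38·0.0011) / 39.5 = 0.01496 mg/L.
Travel time t = 6.89e+04 m / 0.34 m/s = 2.026e+05 s = 2.345 d.
C = 0.01496·exp(−0.071·2.345) = 0.01496·0.8466 = 0.01266 mg/L.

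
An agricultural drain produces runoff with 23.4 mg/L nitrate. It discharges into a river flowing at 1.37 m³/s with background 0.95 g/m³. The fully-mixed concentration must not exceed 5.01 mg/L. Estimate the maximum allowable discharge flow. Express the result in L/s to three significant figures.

Mass balance at complete mixing: C_std·(Q_w + Q_r) = Q_w·C_e + Q_r·C_b.
Rearranging, Q_w = Q_r·(C_std − C_b)/(C_e − C_std) = 1.37·(5.01 − 0.95) / (23.4 − 5.01) = 0.3025 m³/s.
= 302.5 L/s.

302 L/s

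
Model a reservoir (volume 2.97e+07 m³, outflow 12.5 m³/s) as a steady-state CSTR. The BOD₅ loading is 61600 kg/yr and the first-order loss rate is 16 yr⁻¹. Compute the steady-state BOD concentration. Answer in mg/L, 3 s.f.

0.0708 mg/L

Outflow Q = 12.5 m³/s × 3.156e+07 s/yr = 3.945e+08 m³/yr.
Steady-state CSTR mass balance: W = Q·C + k·V·C, so C = W/(Q + kV).
Q + kV = 3.945e+08 + 16·2.97e+07 = 8.697e+08 m³/yr.
C = 61600/8.697e+08 = 7.083e-05 kg/m³ = 0.07083 mg/L.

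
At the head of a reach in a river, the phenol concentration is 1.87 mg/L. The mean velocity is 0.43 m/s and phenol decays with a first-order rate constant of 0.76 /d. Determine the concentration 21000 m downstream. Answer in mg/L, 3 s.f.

1.22 mg/L

Travel time t = 21000 m / 0.43 m/s = 2.1e+04/0.43 = 4.884e+04 s = 0.5652 d.
First-order decay: C = 1.87·exp(−0.76·0.5652) = 1.87·0.6508 = 1.217 mg/L.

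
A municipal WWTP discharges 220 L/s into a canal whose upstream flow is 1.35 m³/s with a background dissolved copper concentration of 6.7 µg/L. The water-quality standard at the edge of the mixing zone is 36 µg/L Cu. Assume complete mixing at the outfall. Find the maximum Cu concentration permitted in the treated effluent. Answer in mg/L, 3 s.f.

220 L/s = 0.22 m³/s.
6.7 µg/L = 0.0067 mg/L.
36 µg/L = 0.036 mg/L.
Mass balance: 0.036·1.57 = 0.22·Cₑ + 1.35·0.0067.
Cₑ = (0.05652 − 0.009045) / 0.22 = 0.2158 mg/L.

0.216 mg/L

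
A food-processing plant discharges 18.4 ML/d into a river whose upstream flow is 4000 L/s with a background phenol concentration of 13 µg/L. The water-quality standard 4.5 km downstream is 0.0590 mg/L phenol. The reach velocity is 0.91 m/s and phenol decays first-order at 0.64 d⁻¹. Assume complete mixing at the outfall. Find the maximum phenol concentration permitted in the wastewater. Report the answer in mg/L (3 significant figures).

0.967 mg/L

18.4 ML/d = 0.213 m³/s.
4000 L/s = 4 m³/s.
13 µg/L = 0.013 mg/L.
Travel time to the compliance point: t = 4500/0.91 = 4945 s = 0.05723 d; decay factor exp(−0.64·0.05723) = 0.964.
So the concentration just after mixing may be at most 0.059/0.964 = 0.0612 mg/L.
Mass balance: 0.0612·4.213 = 0.213·Cₑ + 4·0.013.
Cₑ = (0.2578 − 0.052) / 0.213 = 0.9665 mg/L.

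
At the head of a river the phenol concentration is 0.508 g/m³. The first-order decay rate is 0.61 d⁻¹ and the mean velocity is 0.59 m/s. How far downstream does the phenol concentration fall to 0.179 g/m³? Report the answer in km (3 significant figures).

87.2 km

From C = C₀·e^(−kt), t = ln(C₀/C)/k = ln(0.508/0.179)/0.61 = 1.043/0.61 = 1.71 d.
Distance = v·t = 0.59 m/s × 1.477e+05 s = 8.717e+04 m = 87.17 km.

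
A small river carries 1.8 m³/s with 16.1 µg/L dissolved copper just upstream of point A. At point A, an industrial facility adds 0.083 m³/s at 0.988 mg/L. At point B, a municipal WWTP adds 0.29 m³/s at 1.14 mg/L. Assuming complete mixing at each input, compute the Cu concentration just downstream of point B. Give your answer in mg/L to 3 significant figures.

0.203 mg/L

16.1 µg/L = 0.0161 mg/L.
After input A: C = (1.8·0.0161 + 0.083·0.988) / 1.883 = 0.05894 mg/L.
After input B: C = (1.883·0.05894 + 0.29·1.14) / 2.173 = 0.2032 mg/L.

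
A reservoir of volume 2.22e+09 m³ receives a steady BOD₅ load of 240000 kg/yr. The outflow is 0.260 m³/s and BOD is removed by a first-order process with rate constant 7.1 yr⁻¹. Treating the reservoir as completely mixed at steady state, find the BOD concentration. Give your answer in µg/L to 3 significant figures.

15.2 µg/L

Outflow Q = 0.260 m³/s × 3.156e+07 s/yr = 8.205e+06 m³/yr.
Steady-state CSTR mass balance: W = Q·C + k·V·C, so C = W/(Q + kV).
Q + kV = 8.205e+06 + 7.1·2.22e+09 = 1.577e+10 m³/yr.
C = 240000/1.577e+10 = 1.522e-05 kg/m³ = 0.01522 mg/L = 15.22 µg/L.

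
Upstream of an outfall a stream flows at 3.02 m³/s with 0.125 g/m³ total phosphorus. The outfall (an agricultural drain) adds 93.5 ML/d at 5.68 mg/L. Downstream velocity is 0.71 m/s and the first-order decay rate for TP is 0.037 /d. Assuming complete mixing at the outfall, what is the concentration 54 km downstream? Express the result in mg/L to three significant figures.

1.54 mg/L

93.5 ML/d = 1.082 m³/s.
After complete mixing, C₀ = (1.082·5.68 + 3.02·0.125) / 4.102 = 1.59 mg/L.
Travel time t = 5.4e+04 m / 0.71 m/s = 7.606e+04 s = 0.8803 d.
C = 1.59·exp(−0.037·0.8803) = 1.59·0.968 = 1.539 mg/L.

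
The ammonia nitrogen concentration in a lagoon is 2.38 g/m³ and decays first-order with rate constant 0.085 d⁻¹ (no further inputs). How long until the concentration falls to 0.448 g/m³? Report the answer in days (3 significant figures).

t = ln(C₀/C)/k = ln(2.38/0.448)/0.085 = 1.67/0.085 = 19.65 d.

19.6 d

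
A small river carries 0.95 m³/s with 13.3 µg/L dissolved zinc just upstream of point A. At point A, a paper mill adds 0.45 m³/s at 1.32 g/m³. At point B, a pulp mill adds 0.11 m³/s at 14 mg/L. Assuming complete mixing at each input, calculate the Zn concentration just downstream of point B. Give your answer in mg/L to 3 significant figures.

1.42 mg/L

13.3 µg/L = 0.0133 mg/L.
After input A: C = (0.95·0.0133 + 0.45·1.32) / 1.4 = 0.4333 mg/L.
After input B: C = (1.4·0.4333 + 0.11·14) / 1.51 = 1.422 mg/L.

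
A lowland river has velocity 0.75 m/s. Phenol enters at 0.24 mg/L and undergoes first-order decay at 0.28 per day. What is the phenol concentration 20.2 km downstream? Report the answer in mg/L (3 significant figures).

0.220 mg/L

Travel time t = 20.2 km / 0.75 m/s = 2.02e+04/0.75 = 2.693e+04 s = 0.3117 d.
First-order decay: C = 0.24·exp(−0.28·0.3117) = 0.24·0.9164 = 0.2199 mg/L.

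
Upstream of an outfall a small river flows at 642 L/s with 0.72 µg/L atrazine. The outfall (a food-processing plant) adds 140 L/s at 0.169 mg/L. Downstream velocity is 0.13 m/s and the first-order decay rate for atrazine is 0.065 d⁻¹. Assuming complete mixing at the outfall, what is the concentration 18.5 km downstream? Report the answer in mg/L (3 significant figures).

140 L/s = 0.14 m³/s.
642 L/s = 0.642 m³/s.
0.72 µg/L = 0.00072 mg/L.
After complete mixing, C₀ = (0.14·0.169 + 0.642·0.00072) / 0.782 = 0.03085 mg/L.
Travel time t = 1.85e+04 m / 0.13 m/s = 1.423e+05 s = 1.647 d.
C = 0.03085·exp(−0.065·1.647) = 0.03085·0.8985 = 0.02772 mg/L.

0.0277 mg/L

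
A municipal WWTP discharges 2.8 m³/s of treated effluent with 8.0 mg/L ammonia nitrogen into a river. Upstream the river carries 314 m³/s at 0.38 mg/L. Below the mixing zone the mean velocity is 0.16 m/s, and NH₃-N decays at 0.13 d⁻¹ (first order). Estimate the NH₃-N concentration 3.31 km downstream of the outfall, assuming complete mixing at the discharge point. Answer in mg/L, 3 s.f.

0.434 mg/L

After complete mixing, C₀ = (2.8·8 + 314·0.38) / 316.8 = 0.4473 mg/L.
Travel time t = 3310 m / 0.16 m/s = 2.069e+04 s = 0.2394 d.
C = 0.4473·exp(−0.13·0.2394) = 0.4473·0.9694 = 0.4336 mg/L.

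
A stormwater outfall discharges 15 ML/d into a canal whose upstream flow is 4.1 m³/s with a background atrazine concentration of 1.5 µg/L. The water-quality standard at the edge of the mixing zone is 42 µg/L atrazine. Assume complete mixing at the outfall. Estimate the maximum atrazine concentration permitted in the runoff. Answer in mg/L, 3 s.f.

15 ML/d = 0.1736 m³/s.
1.5 µg/L = 0.0015 mg/L.
42 µg/L = 0.042 mg/L.
Mass balance: 0.042·4.274 = 0.1736·Cₑ + 4.1·0.0015.
Cₑ = (0.1795 − 0.00615) / 0.1736 = 0.9984 mg/L.

0.998 mg/L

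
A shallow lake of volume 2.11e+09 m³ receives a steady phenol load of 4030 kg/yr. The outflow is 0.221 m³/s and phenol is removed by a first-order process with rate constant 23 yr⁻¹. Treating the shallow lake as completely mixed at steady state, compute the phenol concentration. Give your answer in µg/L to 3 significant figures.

0.0830 µg/L

Outflow Q = 0.221 m³/s × 3.156e+07 s/yr = 6.974e+06 m³/yr.
Steady-state CSTR mass balance: W = Q·C + k·V·C, so C = W/(Q + kV).
Q + kV = 6.974e+06 + 23·2.11e+09 = 4.854e+10 m³/yr.
C = 4030/4.854e+10 = 8.303e-08 kg/m³ = 8.303e-05 mg/L = 0.08303 µg/L.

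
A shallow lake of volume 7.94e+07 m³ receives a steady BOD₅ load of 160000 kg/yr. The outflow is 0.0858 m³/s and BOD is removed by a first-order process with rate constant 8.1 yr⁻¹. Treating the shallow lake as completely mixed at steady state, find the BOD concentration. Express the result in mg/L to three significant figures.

Outflow Q = 0.0858 m³/s × 3.156e+07 s/yr = 2.708e+06 m³/yr.
Steady-state CSTR mass balance: W = Q·C + k·V·C, so C = W/(Q + kV).
Q + kV = 2.708e+06 + 8.1·7.94e+07 = 6.458e+08 m³/yr.
C = 160000/6.458e+08 = 0.0002477 kg/m³ = 0.2477 mg/L.

0.248 mg/L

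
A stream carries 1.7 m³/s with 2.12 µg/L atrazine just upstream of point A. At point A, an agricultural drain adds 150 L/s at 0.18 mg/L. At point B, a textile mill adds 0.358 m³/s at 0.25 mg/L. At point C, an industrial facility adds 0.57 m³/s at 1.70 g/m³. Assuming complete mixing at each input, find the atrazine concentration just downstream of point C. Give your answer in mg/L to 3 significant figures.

0.392 mg/L

2.12 µg/L = 0.00212 mg/L.
150 L/s = 0.15 m³/s.
After input A: C = (1.7·0.00212 + 0.15·0.18) / 1.85 = 0.01654 mg/L.
After input B: C = (1.85·0.01654 + 0.358·0.25) / 2.208 = 0.05439 mg/L.
After input C: C = (2.208·0.05439 + 0.57·1.7) / 2.778 = 0.392 mg/L.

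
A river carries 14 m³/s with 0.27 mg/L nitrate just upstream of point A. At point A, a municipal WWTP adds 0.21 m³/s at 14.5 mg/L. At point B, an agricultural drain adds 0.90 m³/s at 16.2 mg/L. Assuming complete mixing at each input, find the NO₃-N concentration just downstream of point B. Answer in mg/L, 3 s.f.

After input A: C = (14·0.27 + 0.21·14.5) / 14.21 = 0.4803 mg/L.
After input B: C = (14.21·0.4803 + 0.9·16.2) / 15.11 = 1.417 mg/L.

1.42 mg/L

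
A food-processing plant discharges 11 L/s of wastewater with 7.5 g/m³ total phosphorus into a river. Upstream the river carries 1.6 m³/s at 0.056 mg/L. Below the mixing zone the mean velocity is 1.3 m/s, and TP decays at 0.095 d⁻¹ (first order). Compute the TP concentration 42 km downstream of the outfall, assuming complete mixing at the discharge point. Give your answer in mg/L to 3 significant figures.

0.103 mg/L

11 L/s = 0.011 m³/s.
After complete mixing, C₀ = (0.011·7.5 + 1.6·0.056) / 1.611 = 0.1068 mg/L.
Travel time t = 4.2e+04 m / 1.3 m/s = 3.231e+04 s = 0.3739 d.
C = 0.1068·exp(−0.095·0.3739) = 0.1068·0.9651 = 0.1031 mg/L.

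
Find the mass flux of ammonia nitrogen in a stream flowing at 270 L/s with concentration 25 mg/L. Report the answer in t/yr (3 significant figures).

213 t/yr

270 L/s = 0.27 m³/s.
Mass flux = Q·C = 0.27 m³/s × 25 g/m³ = 6.75 g/s.
= 6.75 g/s × 31.56 = 213 t/yr.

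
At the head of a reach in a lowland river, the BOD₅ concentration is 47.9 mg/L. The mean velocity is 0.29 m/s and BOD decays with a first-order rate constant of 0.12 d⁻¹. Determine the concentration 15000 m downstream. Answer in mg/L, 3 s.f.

Travel time t = 15000 m / 0.29 m/s = 1.5e+04/0.29 = 5.172e+04 s = 0.5987 d.
First-order decay: C = 47.9·exp(−0.12·0.5987) = 47.9·0.9307 = 44.58 mg/L.

44.6 mg/L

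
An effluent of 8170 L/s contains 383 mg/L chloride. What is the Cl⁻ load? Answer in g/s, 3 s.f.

8170 L/s = 8.17 m³/s.
Mass flux = Q·C = 8.17 m³/s × 383 g/m³ = 3129 g/s.

3130 g/s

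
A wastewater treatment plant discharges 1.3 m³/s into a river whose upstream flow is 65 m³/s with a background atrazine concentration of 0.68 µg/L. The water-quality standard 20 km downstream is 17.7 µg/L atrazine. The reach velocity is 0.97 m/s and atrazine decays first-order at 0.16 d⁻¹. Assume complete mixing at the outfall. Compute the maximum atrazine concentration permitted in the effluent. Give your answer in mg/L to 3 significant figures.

0.904 mg/L

0.68 µg/L = 0.00068 mg/L.
17.7 µg/L = 0.0177 mg/L.
Travel time to the compliance point: t = 2e+04/0.97 = 2.062e+04 s = 0.2386 d; decay factor exp(−0.16·0.2386) = 0.9625.
So the concentration just after mixing may be at most 0.0177/0.9625 = 0.01839 mg/L.
Mass balance: 0.01839·66.3 = 1.3·Cₑ + 65·0.00068.
Cₑ = (1.219 − 0.0442) / 1.3 = 0.9038 mg/L.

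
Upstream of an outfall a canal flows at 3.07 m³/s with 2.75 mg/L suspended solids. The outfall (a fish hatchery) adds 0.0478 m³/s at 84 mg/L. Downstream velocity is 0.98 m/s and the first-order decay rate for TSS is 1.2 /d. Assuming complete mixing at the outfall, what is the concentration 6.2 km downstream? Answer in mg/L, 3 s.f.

After complete mixing, C₀ = (0.0478·84 + 3.07·2.75) / 3.118 = 3.996 mg/L.
Travel time t = 6200 m / 0.98 m/s = 6327 s = 0.07322 d.
C = 3.996·exp(−1.2·0.07322) = 3.996·0.9159 = 3.66 mg/L.

3.66 mg/L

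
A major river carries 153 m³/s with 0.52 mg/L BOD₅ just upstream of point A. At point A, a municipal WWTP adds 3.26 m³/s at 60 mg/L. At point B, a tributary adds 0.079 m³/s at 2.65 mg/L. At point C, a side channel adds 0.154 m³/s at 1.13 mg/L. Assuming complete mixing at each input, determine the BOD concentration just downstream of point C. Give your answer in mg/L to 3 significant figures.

1.76 mg/L

After input A: C = (153·0.52 + 3.26·60) / 156.3 = 1.761 mg/L.
After input B: C = (156.3·1.761 + 0.079·2.65) / 156.3 = 1.761 mg/L.
After input C: C = (156.3·1.761 + 0.154·1.13) / 156.5 = 1.761 mg/L.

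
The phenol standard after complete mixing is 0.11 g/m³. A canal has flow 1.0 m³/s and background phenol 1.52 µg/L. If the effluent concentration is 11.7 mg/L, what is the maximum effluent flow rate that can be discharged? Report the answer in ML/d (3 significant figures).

0.809 ML/d

1.52 µg/L = 0.00152 mg/L.
Mass balance at complete mixing: C_std·(Q_w + Q_r) = Q_w·C_e + Q_r·C_b.
Rearranging, Q_w = Q_r·(C_std − C_b)/(C_e − C_std) = 1.0·(0.11 − 0.00152) / (11.7 − 0.11) = 0.00936 m³/s.
= 0.8087 ML/d.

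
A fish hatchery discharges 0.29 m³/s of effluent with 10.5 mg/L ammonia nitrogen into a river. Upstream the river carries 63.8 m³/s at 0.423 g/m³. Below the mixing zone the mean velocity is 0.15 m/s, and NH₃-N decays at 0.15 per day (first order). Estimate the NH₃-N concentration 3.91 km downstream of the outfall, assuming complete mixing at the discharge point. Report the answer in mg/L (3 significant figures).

0.448 mg/L

After complete mixing, C₀ = (0.29·10.5 + 63.8·0.423) / 64.09 = 0.4686 mg/L.
Travel time t = 3910 m / 0.15 m/s = 2.607e+04 s = 0.3017 d.
C = 0.4686·exp(−0.15·0.3017) = 0.4686·0.9558 = 0.4479 mg/L.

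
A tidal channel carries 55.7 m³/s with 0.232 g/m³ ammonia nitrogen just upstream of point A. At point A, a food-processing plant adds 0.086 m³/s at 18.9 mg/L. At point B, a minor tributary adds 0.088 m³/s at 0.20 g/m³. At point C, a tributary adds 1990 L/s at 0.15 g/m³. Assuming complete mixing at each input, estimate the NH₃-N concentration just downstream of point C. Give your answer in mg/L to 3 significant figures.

After input A: C = (55.7·0.232 + 0.086·18.9) / 55.79 = 0.2608 mg/L.
After input B: C = (55.79·0.2608 + 0.088·0.2) / 55.87 = 0.2607 mg/L.
1990 L/s = 1.99 m³/s.
After input C: C = (55.87·0.2607 + 1.99·0.15) / 57.86 = 0.2569 mg/L.

0.257 mg/L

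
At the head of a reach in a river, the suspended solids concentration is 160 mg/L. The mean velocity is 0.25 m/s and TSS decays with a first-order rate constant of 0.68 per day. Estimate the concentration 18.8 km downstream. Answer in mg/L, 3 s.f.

Travel time t = 18.8 km / 0.25 m/s = 1.88e+04/0.25 = 7.52e+04 s = 0.8704 d.
First-order decay: C = 160·exp(−0.68·0.8704) = 160·0.5533 = 88.53 mg/L.

88.5 mg/L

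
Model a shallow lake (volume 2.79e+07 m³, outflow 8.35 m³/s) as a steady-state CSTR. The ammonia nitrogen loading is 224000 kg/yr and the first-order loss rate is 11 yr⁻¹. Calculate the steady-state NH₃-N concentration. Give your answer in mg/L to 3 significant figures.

0.393 mg/L

Outflow Q = 8.35 m³/s × 3.156e+07 s/yr = 2.635e+08 m³/yr.
Steady-state CSTR mass balance: W = Q·C + k·V·C, so C = W/(Q + kV).
Q + kV = 2.635e+08 + 11·2.79e+07 = 5.704e+08 m³/yr.
C = 224000/5.704e+08 = 0.0003927 kg/m³ = 0.3927 mg/L.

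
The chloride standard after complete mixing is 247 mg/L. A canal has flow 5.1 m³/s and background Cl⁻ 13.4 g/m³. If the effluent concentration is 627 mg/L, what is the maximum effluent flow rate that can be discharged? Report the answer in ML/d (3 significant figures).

Mass balance at complete mixing: C_std·(Q_w + Q_r) = Q_w·C_e + Q_r·C_b.
Rearranging, Q_w = Q_r·(C_std − C_b)/(C_e − C_std) = 5.1·(247 − 13.4) / (627 − 247) = 3.135 m³/s.
= 270.9 ML/d.

271 ML/d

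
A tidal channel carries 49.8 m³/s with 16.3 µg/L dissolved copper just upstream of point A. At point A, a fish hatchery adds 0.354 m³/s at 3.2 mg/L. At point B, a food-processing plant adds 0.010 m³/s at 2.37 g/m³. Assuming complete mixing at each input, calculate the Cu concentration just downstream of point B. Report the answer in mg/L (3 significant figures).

16.3 µg/L = 0.0163 mg/L.
After input A: C = (49.8·0.0163 + 0.354·3.2) / 50.15 = 0.03877 mg/L.
After input B: C = (50.15·0.03877 + 0.01·2.37) / 50.16 = 0.03924 mg/L.

0.0392 mg/L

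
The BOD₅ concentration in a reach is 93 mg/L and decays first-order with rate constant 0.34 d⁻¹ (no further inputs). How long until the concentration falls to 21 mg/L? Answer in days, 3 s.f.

4.38 d

t = ln(C₀/C)/k = ln(93/21)/0.34 = 1.488/0.34 = 4.377 d.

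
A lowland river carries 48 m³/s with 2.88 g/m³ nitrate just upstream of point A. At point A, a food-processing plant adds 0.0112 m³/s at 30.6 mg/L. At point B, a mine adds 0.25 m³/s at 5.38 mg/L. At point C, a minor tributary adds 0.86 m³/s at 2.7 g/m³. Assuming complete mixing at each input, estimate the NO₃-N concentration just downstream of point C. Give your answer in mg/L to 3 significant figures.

2.90 mg/L

After input A: C = (48·2.88 + 0.0112·30.6) / 48.01 = 2.886 mg/L.
After input B: C = (48.01·2.886 + 0.25·5.38) / 48.26 = 2.899 mg/L.
After input C: C = (48.26·2.899 + 0.86·2.7) / 49.12 = 2.896 mg/L.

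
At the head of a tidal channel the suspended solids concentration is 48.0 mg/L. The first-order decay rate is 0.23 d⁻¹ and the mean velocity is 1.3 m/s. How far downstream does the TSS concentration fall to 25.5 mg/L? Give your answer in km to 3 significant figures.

From C = C₀·e^(−kt), t = ln(C₀/C)/k = ln(48.0/25.5)/0.23 = 0.6325/0.23 = 2.75 d.
Distance = v·t = 1.3 m/s × 2.376e+05 s = 3.089e+05 m = 308.9 km.

309 km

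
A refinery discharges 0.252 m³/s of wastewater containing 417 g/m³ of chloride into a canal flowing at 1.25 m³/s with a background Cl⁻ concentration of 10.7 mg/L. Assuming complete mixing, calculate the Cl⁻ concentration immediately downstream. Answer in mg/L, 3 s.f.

Conservation of mass across the mixing zone: C = (0.252·417 + 1.25·10.7) / (0.252 + 1.25) = 118.5/1.502 = 78.87 mg/L.

78.9 mg/L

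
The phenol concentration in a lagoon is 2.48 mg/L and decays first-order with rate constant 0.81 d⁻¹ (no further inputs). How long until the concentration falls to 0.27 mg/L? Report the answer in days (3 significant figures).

t = ln(C₀/C)/k = ln(2.48/0.27)/0.81 = 2.218/0.81 = 2.738 d.

2.74 d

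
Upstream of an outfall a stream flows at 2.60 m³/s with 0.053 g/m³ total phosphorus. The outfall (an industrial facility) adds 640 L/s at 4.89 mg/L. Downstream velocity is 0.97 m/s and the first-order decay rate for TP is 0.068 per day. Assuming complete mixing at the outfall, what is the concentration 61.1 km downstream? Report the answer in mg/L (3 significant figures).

640 L/s = 0.64 m³/s.
After complete mixing, C₀ = (0.64·4.89 + 2.6·0.053) / 3.24 = 1.008 mg/L.
Travel time t = 6.11e+04 m / 0.97 m/s = 6.299e+04 s = 0.729 d.
C = 1.008·exp(−0.068·0.729) = 1.008·0.9516 = 0.9597 mg/L.

0.960 mg/L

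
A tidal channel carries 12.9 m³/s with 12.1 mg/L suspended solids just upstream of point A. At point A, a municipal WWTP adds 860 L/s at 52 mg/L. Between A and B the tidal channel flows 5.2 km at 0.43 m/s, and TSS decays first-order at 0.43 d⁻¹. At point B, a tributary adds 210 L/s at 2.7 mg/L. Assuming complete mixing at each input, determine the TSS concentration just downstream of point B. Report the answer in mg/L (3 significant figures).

13.6 mg/L

860 L/s = 0.86 m³/s.
After input A: C = (12.9·12.1 + 0.86·52) / 13.76 = 14.59 mg/L.
Over the 5.2 km reach to input B (t = 1.209e+04 s = 0.14 d), decay gives C = 14.59·exp(−0.43·0.14) = 13.74 mg/L.
210 L/s = 0.21 m³/s.
After input B: C = (13.76·13.74 + 0.21·2.7) / 13.97 = 13.58 mg/L.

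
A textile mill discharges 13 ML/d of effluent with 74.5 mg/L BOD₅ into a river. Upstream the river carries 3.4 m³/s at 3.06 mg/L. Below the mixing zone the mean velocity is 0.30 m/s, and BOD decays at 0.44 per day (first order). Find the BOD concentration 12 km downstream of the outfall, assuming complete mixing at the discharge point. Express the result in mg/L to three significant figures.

13 ML/d = 0.1505 m³/s.
After complete mixing, C₀ = (0.1505·74.5 + 3.4·3.06) / 3.55 = 6.088 mg/L.
Travel time t = 1.2e+04 m / 0.30 m/s = 4e+04 s = 0.463 d.
C = 6.088·exp(−0.44·0.463) = 6.088·0.8157 = 4.966 mg/L.

4.97 mg/L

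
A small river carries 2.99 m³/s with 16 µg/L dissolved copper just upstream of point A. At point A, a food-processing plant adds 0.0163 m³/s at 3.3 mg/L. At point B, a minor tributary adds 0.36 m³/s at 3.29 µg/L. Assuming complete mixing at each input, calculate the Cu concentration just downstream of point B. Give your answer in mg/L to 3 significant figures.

16 µg/L = 0.016 mg/L.
After input A: C = (2.99·0.016 + 0.0163·3.3) / 3.006 = 0.03381 mg/L.
3.29 µg/L = 0.00329 mg/L.
After input B: C = (3.006·0.03381 + 0.36·0.00329) / 3.366 = 0.03054 mg/L.

0.0305 mg/L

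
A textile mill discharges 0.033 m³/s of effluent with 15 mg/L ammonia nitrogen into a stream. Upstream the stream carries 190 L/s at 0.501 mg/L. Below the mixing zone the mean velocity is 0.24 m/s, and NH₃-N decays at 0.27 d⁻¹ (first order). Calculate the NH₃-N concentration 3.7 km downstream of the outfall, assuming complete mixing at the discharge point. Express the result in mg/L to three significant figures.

190 L/s = 0.19 m³/s.
After complete mixing, C₀ = (0.033·15 + 0.19·0.501) / 0.223 = 2.647 mg/L.
Travel time t = 3700 m / 0.24 m/s = 1.542e+04 s = 0.1784 d.
C = 2.647·exp(−0.27·0.1784) = 2.647·0.953 = 2.522 mg/L.

2.52 mg/L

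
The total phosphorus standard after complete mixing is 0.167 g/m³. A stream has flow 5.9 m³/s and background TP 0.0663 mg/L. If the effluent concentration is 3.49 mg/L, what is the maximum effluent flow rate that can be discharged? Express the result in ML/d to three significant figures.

Mass balance at complete mixing: C_std·(Q_w + Q_r) = Q_w·C_e + Q_r·C_b.
Rearranging, Q_w = Q_r·(C_std − C_b)/(C_e − C_std) = 5.9·(0.167 − 0.0663) / (3.49 − 0.167) = 0.1788 m³/s.
= 15.45 ML/d.

15.4 ML/d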